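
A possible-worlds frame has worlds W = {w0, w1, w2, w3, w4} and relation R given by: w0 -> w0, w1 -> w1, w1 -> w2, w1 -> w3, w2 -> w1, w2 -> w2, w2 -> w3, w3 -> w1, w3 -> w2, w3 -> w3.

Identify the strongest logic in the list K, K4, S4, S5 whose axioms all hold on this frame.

Transitive (axiom 4): yes — every two-step R-path is closed by a direct edge.
Reflexive (axiom T): no — w4 is not related to itself.
Euclidean (axiom 5): yes — any two successors of a common world are R-related.
So F validates K, K4; S4 would additionally require R to be reflexive. The strongest is K4.

K4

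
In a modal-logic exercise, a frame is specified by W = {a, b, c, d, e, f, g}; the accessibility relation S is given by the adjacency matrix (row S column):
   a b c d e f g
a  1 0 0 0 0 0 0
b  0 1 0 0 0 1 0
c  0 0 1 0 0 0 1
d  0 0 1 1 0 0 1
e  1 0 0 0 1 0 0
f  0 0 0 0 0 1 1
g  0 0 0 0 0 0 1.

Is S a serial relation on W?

Yes

Serial: yes — every world has a successor (e.g. a S a).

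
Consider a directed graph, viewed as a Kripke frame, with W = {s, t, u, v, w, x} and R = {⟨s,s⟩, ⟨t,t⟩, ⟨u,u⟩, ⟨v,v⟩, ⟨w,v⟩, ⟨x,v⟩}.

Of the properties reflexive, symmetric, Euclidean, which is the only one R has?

Reflexive: no — w is not related to itself.
Symmetric: no — w R v but not v R w.
Euclidean: yes — any two successors of a common world are R-related.
Only Euclidean holds.

Euclidean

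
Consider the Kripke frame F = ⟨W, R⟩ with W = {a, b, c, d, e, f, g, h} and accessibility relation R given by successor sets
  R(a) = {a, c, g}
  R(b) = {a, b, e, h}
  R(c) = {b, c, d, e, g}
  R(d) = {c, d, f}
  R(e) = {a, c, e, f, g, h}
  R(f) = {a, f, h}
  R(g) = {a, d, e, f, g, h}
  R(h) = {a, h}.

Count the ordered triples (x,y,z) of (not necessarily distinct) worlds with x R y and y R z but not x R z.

Enumerating: (a,c,b), (a,c,d), (a,c,e), (a,g,d), (a,g,e), (a,g,f), (a,g,h), (b,a,c), (b,a,g), (b,e,c), (b,e,f), (b,e,g), … and 24 more.
Total: 36.

36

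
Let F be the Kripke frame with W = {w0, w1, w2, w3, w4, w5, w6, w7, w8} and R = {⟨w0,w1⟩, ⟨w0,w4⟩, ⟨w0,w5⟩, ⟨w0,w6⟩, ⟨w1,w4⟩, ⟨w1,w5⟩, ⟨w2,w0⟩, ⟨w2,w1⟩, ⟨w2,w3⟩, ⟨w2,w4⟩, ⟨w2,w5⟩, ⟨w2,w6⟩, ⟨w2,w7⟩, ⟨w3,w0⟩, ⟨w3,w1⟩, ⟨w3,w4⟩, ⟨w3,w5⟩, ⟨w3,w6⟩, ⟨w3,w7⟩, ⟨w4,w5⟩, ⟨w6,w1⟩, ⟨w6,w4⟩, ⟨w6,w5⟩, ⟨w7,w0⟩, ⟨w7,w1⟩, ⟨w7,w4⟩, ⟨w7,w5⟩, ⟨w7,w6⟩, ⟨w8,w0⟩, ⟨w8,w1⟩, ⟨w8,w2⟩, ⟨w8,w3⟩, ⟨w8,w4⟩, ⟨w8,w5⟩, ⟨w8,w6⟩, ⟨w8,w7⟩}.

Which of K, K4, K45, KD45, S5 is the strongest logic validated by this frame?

K4

Transitive (axiom 4): yes — every two-step R-path is closed by a direct edge.
Euclidean (axiom 5): no — w0 R w1 and w0 R w6, but not w1 R w6.
Serial (axiom D): no — w5 has no R-successor.
Reflexive (axiom T): no — w0 is not related to itself.
So F validates K, K4; K45 would additionally require R to be Euclidean. The strongest is K4.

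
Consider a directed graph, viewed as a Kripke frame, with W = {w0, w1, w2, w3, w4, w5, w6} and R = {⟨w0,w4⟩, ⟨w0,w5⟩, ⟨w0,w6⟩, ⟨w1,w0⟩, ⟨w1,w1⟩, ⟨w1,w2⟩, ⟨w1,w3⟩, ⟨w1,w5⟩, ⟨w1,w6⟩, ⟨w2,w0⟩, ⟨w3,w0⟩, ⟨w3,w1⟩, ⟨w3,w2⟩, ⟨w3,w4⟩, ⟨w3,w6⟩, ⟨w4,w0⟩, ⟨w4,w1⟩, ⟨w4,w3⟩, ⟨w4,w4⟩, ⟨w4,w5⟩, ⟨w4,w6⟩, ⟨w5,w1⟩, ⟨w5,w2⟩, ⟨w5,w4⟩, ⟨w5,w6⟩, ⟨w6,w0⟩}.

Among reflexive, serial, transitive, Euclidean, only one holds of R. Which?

serial

Reflexive: no — w0 is not related to itself.
Serial: yes — every world has a successor (e.g. w0 R w4).
Transitive: no — w0 R w4 and w4 R w1, but not w0 R w1.
Euclidean: no — w0 R w6 and w0 R w4, but not w6 R w4.
Only serial holds.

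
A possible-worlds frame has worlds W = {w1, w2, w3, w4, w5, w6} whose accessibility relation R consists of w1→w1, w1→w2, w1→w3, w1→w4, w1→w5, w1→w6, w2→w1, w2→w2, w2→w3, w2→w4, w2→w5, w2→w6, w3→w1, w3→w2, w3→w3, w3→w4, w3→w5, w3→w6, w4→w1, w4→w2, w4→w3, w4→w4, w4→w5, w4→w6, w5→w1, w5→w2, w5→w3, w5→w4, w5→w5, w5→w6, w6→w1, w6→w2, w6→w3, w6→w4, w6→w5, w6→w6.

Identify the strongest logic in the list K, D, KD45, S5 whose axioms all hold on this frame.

S5

Serial (axiom D): yes — every world has a successor (e.g. w1 R w1).
Euclidean (axiom 5): yes — any two successors of a common world are R-related.
Transitive (axiom 4): yes — every two-step R-path is closed by a direct edge.
Reflexive (axiom T): yes — every world is R-related to itself.
So F validates K, D, KD45, S5. The strongest is S5.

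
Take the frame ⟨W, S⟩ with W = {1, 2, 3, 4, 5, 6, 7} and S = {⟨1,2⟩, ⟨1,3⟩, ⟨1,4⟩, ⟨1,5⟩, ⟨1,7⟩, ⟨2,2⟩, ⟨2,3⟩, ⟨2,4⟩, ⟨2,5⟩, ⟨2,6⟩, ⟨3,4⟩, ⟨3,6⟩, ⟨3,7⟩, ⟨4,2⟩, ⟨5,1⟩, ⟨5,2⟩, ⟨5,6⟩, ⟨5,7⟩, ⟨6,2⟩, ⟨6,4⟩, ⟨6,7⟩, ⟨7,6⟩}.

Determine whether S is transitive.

Transitive: no — 1 S 2 and 2 S 6, but not 1 S 6.

No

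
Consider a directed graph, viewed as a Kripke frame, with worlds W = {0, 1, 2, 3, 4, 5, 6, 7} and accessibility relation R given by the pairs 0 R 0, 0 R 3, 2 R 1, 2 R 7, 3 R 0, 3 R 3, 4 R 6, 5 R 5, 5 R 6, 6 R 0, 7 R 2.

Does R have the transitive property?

No

Transitive: no — 4 R 6 and 6 R 0, but not 4 R 0.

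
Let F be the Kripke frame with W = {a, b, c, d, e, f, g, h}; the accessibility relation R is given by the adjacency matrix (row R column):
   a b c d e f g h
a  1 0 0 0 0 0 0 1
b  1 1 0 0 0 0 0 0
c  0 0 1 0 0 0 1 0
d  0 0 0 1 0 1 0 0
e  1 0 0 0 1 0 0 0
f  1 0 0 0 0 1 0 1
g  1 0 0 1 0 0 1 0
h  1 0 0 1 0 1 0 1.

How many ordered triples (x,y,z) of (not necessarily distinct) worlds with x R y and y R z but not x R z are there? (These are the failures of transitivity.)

Enumerating: (a,h,d), (a,h,f), (b,a,h), (c,g,a), (c,g,d), (d,f,a), (d,f,h), (e,a,h), (f,h,d), (g,a,h), (g,d,f).

11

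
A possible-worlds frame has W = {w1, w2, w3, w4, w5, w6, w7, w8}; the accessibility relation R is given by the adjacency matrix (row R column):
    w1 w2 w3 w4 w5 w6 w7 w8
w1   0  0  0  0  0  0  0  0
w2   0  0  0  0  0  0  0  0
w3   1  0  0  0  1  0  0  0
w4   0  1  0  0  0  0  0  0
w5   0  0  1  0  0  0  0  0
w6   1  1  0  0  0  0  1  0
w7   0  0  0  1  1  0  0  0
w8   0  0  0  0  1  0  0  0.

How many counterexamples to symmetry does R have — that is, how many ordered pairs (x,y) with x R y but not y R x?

Enumerating: (w3,w1), (w4,w2), (w6,w1), (w6,w2), (w6,w7), (w7,w4), (w7,w5), (w8,w5).

8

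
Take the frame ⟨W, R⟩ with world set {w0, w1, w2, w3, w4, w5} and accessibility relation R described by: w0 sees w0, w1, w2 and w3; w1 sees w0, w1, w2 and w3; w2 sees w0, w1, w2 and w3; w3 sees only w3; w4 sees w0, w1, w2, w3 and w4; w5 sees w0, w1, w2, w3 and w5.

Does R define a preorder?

Reflexive: yes — every world is R-related to itself.
Transitive: yes — every two-step R-path is closed by a direct edge.
So R is a preorder.

Yes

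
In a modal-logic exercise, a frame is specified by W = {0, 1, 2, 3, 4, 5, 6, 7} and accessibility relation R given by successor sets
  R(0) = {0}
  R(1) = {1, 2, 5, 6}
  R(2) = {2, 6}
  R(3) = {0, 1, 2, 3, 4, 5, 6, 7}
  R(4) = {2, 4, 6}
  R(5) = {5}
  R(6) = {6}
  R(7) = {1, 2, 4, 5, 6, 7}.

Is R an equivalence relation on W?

Reflexive: yes — every world is R-related to itself.
Symmetric: no — 1 R 2 but not 2 R 1.
Transitive: yes — every two-step R-path is closed by a direct edge.
So R is not an equivalence relation.

No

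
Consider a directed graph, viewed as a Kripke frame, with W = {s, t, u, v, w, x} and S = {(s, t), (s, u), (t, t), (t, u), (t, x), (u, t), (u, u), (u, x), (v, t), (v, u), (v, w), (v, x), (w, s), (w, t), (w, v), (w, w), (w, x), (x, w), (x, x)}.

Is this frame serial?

Yes

Serial: yes — every world has a successor (e.g. s S t).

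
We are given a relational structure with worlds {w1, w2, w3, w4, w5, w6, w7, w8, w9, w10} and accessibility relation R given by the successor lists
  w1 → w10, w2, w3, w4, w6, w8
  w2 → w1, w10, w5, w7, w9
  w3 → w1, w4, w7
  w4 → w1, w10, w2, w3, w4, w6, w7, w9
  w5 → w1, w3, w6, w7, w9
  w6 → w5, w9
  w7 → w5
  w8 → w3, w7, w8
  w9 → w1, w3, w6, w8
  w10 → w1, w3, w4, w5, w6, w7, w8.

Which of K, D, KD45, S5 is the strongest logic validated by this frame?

Serial (axiom D): yes — every world has a successor (e.g. w1 R w10).
Euclidean (axiom 5): no — w1 R w10 and w1 R w2, but not w10 R w2.
Transitive (axiom 4): no — w1 R w10 and w10 R w5, but not w1 R w5.
Reflexive (axiom T): no — w1 is not related to itself.
So F validates K, D; KD45 would additionally require R to be Euclidean and transitive. The strongest is D.

D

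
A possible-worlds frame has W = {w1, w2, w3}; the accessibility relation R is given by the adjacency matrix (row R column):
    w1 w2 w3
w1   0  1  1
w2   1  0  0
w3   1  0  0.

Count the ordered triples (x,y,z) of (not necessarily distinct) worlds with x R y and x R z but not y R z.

Enumerating: (w1,w2,w2), (w1,w2,w3), (w1,w3,w2), (w1,w3,w3), (w2,w1,w1), (w3,w1,w1).

6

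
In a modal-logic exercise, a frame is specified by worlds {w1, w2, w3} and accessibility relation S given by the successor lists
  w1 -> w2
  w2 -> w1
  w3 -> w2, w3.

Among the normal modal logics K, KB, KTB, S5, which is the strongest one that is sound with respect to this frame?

Symmetric (axiom B): no — w3 S w2 but not w2 S w3.
Reflexive (axiom T): no — w1 is not related to itself.
Euclidean (axiom 5): no — w1 S w2 and w1 S w2, but not w2 S w2.
So F validates K; KB would additionally require S to be symmetric. The strongest is K.

K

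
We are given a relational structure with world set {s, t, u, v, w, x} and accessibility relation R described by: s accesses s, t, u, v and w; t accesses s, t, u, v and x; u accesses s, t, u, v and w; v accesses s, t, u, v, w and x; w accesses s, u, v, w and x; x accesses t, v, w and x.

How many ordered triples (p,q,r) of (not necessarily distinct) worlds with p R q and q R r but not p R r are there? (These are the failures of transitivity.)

20

Enumerating: (s,t,x), (s,v,x), (s,w,x), (t,s,w), (t,u,w), (t,v,w), (t,x,w), (u,t,x), (u,v,x), (u,w,x), (w,s,t), (w,u,t), … and 8 more.
Total: 20.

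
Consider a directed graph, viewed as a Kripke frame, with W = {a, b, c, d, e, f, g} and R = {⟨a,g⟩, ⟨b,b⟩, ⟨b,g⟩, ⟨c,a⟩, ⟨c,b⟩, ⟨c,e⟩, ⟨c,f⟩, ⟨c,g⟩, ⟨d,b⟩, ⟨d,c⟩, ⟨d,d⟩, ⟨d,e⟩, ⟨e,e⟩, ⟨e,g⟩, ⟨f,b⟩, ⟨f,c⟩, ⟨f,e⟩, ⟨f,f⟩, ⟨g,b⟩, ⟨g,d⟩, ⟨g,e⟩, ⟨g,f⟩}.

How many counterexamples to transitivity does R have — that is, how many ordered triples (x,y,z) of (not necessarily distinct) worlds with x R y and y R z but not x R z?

25

Enumerating: (a,g,b), (a,g,d), (a,g,e), (a,g,f), (b,g,d), (b,g,e), (b,g,f), (c,f,c), (c,g,d), (d,b,g), (d,c,a), (d,c,f), … and 13 more.
Total: 25.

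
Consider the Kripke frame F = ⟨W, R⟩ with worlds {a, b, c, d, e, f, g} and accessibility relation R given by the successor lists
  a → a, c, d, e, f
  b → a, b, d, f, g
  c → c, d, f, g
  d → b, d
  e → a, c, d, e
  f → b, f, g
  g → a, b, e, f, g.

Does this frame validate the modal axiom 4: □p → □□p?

No

The schema 4 characterises exactly the transitive frames.
Transitive: no — a R c and c R g, but not a R g.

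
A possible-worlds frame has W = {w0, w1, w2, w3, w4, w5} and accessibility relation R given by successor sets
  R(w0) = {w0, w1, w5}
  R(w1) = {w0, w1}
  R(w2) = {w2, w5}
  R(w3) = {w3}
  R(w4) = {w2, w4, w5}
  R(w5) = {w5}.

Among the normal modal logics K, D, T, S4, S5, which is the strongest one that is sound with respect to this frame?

T

Serial (axiom D): yes — every world has a successor (e.g. w0 R w0).
Reflexive (axiom T): yes — every world is R-related to itself.
Transitive (axiom 4): no — w1 R w0 and w0 R w5, but not w1 R w5.
Euclidean (axiom 5): no — w0 R w1 and w0 R w5, but not w1 R w5.
So F validates K, D, T; S4 would additionally require R to be transitive. The strongest is T.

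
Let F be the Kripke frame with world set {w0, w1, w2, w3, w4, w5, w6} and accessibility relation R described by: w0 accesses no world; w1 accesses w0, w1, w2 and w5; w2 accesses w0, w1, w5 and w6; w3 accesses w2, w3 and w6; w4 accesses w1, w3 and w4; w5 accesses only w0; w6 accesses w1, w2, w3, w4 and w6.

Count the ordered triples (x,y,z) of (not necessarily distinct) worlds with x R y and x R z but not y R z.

35

Enumerating: (w1,w0,w0), (w1,w0,w1), (w1,w0,w2), (w1,w0,w5), (w1,w2,w2), (w1,w5,w1), (w1,w5,w2), (w1,w5,w5), (w2,w0,w0), (w2,w0,w1), (w2,w0,w5), (w2,w0,w6), … and 23 more.
Total: 35.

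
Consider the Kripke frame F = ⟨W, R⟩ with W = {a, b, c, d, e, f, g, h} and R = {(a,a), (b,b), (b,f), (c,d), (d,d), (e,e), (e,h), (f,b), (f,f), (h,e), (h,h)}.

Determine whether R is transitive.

Yes

Transitive: yes — every two-step R-path is closed by a direct edge.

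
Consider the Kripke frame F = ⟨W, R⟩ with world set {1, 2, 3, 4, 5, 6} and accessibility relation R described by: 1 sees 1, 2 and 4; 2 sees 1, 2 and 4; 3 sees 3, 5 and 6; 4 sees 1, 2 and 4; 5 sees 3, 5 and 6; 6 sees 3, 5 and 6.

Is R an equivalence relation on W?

Reflexive: yes — every world is R-related to itself.
Symmetric: yes — every pair in R has its reverse in R.
Transitive: yes — every two-step R-path is closed by a direct edge.
So R is an equivalence relation.

Yes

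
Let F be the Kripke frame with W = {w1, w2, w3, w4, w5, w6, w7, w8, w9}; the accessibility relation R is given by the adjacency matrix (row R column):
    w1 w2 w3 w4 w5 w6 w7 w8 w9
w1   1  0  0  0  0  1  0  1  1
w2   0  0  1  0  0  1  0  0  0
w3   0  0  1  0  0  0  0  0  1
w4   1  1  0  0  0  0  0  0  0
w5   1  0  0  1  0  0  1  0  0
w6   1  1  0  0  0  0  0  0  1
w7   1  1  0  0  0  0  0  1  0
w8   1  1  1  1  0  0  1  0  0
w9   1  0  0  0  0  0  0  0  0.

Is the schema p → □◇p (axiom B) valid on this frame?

The schema B characterises exactly the symmetric frames.
Symmetric: no — w2 R w3 but not w3 R w2.

No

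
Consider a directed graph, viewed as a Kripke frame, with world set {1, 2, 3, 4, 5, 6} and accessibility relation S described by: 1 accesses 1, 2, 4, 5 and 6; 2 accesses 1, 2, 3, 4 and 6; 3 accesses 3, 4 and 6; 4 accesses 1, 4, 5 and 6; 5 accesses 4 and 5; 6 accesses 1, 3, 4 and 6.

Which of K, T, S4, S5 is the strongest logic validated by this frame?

Reflexive (axiom T): yes — every world is S-related to itself.
Transitive (axiom 4): no — 1 S 2 and 2 S 3, but not 1 S 3.
Euclidean (axiom 5): no — 1 S 2 and 1 S 5, but not 2 S 5.
So F validates K, T; S4 would additionally require S to be transitive. The strongest is T.

T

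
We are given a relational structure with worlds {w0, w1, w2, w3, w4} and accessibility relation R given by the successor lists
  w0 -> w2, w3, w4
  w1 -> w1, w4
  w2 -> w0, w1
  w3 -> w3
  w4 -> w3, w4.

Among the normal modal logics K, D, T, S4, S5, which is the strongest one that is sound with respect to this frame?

D

Serial (axiom D): yes — every world has a successor (e.g. w0 R w2).
Reflexive (axiom T): no — w0 is not related to itself.
Transitive (axiom 4): no — w0 R w2 and w2 R w1, but not w0 R w1.
Euclidean (axiom 5): no — w0 R w2 and w0 R w3, but not w2 R w3.
So F validates K, D; T would additionally require R to be reflexive. The strongest is D.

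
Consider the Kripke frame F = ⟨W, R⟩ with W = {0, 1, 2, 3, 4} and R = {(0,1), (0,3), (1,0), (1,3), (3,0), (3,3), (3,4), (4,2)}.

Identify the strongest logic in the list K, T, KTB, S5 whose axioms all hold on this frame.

Reflexive (axiom T): no — 0 is not related to itself.
Symmetric (axiom B): no — 1 R 3 but not 3 R 1.
Euclidean (axiom 5): no — 0 R 3 and 0 R 1, but not 3 R 1.
So F validates K; T would additionally require R to be reflexive. The strongest is K.

K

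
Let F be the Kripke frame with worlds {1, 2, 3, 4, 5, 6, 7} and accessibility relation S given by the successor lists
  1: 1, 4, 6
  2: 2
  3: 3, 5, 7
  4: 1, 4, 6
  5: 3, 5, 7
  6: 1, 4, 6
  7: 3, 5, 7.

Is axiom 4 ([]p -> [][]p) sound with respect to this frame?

By correspondence theory, 4 is valid on a frame iff S is transitive.
Transitive: yes — every two-step S-path is closed by a direct edge.

Yes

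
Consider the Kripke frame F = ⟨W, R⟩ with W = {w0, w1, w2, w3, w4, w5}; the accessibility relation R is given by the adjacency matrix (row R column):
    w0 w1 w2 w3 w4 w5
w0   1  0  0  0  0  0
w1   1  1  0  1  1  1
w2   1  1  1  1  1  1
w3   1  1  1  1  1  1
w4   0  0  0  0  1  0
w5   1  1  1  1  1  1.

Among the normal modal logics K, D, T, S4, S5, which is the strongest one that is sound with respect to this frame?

Serial (axiom D): yes — every world has a successor (e.g. w0 R w0).
Reflexive (axiom T): yes — every world is R-related to itself.
Transitive (axiom 4): no — w1 R w3 and w3 R w2, but not w1 R w2.
Euclidean (axiom 5): no — w1 R w0 and w1 R w3, but not w0 R w3.
So F validates K, D, T; S4 would additionally require R to be transitive. The strongest is T.

T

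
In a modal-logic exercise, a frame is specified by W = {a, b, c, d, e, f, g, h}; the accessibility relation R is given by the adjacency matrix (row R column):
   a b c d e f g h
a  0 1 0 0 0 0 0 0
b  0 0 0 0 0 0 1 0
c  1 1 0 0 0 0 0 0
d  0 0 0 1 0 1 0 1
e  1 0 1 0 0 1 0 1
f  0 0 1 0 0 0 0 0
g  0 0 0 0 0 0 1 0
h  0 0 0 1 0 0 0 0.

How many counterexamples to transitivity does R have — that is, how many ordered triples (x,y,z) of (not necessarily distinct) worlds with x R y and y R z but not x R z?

Enumerating: (a,b,g), (c,b,g), (d,f,c), (e,a,b), (e,c,b), (e,h,d), (f,c,a), (f,c,b), (h,d,f), (h,d,h).

10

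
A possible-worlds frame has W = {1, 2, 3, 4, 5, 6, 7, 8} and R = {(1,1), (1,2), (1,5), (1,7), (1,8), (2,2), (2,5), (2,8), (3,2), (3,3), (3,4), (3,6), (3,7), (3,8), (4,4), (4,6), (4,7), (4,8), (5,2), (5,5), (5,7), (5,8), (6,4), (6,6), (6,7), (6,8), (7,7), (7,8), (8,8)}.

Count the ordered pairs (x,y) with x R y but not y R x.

Enumerating: (1,2), (1,5), (1,7), (1,8), (2,8), (3,2), (3,4), (3,6), (3,7), (3,8), (4,7), (4,8), (5,7), (5,8), (6,7), (6,8), (7,8).

17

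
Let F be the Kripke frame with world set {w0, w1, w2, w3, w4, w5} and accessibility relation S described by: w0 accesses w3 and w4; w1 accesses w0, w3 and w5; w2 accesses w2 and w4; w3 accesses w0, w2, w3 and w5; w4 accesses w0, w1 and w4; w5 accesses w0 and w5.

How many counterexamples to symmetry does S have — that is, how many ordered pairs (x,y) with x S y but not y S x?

Enumerating: (w1,w0), (w1,w3), (w1,w5), (w2,w4), (w3,w2), (w3,w5), (w4,w1), (w5,w0).

8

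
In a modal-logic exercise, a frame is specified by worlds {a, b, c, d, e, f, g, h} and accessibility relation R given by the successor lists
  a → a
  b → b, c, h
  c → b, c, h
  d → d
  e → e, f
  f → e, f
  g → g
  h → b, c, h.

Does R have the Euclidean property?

Yes

Euclidean: yes — any two successors of a common world are R-related.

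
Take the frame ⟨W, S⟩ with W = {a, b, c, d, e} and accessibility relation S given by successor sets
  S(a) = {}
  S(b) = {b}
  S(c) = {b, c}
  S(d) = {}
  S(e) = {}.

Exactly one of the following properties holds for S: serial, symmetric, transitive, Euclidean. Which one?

Serial: no — a has no S-successor.
Symmetric: no — c S b but not b S c.
Transitive: yes — every two-step S-path is closed by a direct edge.
Euclidean: no — c S b and c S c, but not b S c.
Only transitive holds.

transitive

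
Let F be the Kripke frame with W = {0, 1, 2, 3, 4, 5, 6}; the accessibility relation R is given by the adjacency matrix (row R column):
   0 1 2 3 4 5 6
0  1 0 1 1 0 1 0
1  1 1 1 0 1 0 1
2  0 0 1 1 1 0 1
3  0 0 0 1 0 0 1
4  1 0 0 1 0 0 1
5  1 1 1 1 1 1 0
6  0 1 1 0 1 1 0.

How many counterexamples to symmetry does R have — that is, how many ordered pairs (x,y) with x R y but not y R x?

Enumerating: (0,2), (0,3), (1,0), (1,2), (1,4), (2,3), (2,4), (3,6), (4,0), (4,3), (5,1), (5,2), (5,3), (5,4), (6,5).

15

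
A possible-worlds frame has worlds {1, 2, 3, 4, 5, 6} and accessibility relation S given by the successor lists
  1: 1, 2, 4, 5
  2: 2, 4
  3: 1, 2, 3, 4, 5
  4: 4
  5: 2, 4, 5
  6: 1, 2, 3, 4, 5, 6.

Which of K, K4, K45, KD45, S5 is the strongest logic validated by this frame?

Transitive (axiom 4): yes — every two-step S-path is closed by a direct edge.
Euclidean (axiom 5): no — 1 S 2 and 1 S 5, but not 2 S 5.
Serial (axiom D): yes — every world has a successor (e.g. 1 S 1).
Reflexive (axiom T): yes — every world is S-related to itself.
So F validates K, K4; K45 would additionally require S to be Euclidean. The strongest is K4.

K4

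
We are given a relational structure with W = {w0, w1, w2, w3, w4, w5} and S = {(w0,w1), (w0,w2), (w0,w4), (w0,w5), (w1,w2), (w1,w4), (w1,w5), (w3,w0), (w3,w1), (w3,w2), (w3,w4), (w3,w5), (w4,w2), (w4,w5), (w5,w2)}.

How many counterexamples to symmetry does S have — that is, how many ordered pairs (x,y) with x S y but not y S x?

15

Enumerating: (w0,w1), (w0,w2), (w0,w4), (w0,w5), (w1,w2), (w1,w4), (w1,w5), (w3,w0), (w3,w1), (w3,w2), (w3,w4), (w3,w5), (w4,w2), (w4,w5), (w5,w2).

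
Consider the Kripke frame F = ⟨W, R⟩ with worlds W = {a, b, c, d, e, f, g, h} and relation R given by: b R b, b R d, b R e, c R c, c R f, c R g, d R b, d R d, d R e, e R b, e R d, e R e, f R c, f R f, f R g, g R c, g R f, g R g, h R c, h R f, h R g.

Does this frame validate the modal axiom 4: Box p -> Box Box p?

Axiom 4 corresponds to the accessibility relation being transitive.
Transitive: yes — every two-step R-path is closed by a direct edge.

Yes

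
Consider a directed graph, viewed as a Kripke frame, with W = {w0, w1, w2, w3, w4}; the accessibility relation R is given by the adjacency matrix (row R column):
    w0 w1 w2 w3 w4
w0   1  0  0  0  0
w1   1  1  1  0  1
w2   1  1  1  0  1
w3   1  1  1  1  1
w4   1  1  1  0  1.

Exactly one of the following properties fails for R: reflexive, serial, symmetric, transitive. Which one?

Reflexive: yes — every world is R-related to itself.
Serial: yes — every world has a successor (e.g. w0 R w0).
Symmetric: no — w1 R w0 but not w0 R w1.
Transitive: yes — every two-step R-path is closed by a direct edge.
Only symmetric fails.

symmetric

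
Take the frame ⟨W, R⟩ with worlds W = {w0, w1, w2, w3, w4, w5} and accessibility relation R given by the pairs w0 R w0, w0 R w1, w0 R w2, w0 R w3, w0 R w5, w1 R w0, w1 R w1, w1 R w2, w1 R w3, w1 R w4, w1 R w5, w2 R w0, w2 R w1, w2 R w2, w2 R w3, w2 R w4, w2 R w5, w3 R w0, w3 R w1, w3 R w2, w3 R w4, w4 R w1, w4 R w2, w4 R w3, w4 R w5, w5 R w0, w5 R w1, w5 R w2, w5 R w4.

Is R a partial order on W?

No

Reflexive: no — w3 is not related to itself.
Transitive: no — w0 R w1 and w1 R w4, but not w0 R w4.
Antisymmetric: no — w0 R w1 and w1 R w0 with w0 ≠ w1.
So R is not a partial order.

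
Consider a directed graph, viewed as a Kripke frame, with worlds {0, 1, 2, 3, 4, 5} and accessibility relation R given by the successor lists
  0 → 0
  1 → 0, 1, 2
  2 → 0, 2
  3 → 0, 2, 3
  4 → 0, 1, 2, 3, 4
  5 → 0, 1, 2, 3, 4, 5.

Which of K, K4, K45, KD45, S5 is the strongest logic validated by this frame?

Transitive (axiom 4): yes — every two-step R-path is closed by a direct edge.
Euclidean (axiom 5): no — 1 R 0 and 1 R 2, but not 0 R 2.
Serial (axiom D): yes — every world has a successor (e.g. 0 R 0).
Reflexive (axiom T): yes — every world is R-related to itself.
So F validates K, K4; K45 would additionally require R to be Euclidean. The strongest is K4.

K4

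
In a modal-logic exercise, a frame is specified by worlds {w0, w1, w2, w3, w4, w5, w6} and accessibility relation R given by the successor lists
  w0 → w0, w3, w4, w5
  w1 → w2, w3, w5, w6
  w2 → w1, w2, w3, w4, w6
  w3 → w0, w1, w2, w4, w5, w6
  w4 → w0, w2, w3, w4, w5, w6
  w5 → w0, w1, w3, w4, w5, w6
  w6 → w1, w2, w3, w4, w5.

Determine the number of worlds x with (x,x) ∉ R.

Enumerating: w1, w3, w6.

3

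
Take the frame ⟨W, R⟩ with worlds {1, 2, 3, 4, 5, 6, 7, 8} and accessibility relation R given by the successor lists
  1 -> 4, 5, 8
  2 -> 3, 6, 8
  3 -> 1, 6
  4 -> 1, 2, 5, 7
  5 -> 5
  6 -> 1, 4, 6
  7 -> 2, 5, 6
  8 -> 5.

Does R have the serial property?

Yes

Serial: yes — every world has a successor (e.g. 1 R 4).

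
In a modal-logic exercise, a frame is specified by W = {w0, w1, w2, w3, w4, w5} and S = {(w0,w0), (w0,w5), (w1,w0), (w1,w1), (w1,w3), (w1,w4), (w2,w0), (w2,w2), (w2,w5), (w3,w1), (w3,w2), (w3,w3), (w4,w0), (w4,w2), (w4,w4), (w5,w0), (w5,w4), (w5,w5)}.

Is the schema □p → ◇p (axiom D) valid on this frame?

Yes

By correspondence theory, D is valid on a frame iff S is serial.
Serial: yes — every world has a successor (e.g. w0 S w0).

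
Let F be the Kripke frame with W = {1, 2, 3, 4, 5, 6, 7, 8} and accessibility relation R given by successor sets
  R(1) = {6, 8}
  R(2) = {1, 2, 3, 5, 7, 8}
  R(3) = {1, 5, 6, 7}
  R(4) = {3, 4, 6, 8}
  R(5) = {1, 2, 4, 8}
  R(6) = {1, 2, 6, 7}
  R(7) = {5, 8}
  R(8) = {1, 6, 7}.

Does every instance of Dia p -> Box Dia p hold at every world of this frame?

By correspondence theory, 5 is valid on a frame iff R is Euclidean.
Euclidean: no — 1 R 6 and 1 R 8, but not 6 R 8.

No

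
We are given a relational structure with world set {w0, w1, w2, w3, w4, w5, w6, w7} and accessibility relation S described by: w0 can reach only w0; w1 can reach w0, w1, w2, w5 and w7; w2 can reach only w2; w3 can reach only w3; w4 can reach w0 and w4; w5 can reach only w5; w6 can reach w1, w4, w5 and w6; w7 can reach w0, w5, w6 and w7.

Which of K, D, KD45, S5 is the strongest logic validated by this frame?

D

Serial (axiom D): yes — every world has a successor (e.g. w0 S w0).
Euclidean (axiom 5): no — w1 S w0 and w1 S w2, but not w0 S w2.
Transitive (axiom 4): no — w1 S w7 and w7 S w6, but not w1 S w6.
Reflexive (axiom T): yes — every world is S-related to itself.
So F validates K, D; KD45 would additionally require S to be Euclidean and transitive. The strongest is D.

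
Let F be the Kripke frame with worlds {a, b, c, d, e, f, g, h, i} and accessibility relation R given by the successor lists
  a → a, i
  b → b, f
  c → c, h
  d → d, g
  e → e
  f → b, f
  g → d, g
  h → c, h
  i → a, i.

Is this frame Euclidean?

Yes

Euclidean: yes — any two successors of a common world are R-related.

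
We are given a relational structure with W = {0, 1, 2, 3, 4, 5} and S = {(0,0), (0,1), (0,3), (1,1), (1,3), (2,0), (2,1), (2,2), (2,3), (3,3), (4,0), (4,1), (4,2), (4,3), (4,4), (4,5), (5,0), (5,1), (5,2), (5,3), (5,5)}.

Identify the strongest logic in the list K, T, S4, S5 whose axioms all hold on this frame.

Reflexive (axiom T): yes — every world is S-related to itself.
Transitive (axiom 4): yes — every two-step S-path is closed by a direct edge.
Euclidean (axiom 5): no — 0 S 3 and 0 S 1, but not 3 S 1.
So F validates K, T, S4; S5 would additionally require S to be Euclidean. The strongest is S4.

S4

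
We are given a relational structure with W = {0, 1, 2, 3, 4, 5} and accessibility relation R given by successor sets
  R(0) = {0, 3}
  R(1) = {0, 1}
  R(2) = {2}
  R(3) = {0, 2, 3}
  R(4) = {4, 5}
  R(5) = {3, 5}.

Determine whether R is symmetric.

Symmetric: no — 1 R 0 but not 0 R 1.

No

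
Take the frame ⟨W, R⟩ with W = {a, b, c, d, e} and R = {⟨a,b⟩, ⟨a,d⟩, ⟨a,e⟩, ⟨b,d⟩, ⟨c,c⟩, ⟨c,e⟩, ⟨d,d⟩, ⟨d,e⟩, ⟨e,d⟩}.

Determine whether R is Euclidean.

No

Euclidean: no — a R b and a R e, but not b R e.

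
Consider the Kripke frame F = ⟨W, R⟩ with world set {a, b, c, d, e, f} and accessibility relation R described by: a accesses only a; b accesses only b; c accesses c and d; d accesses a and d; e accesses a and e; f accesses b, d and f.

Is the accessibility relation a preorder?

No

Reflexive: yes — every world is R-related to itself.
Transitive: no — c R d and d R a, but not c R a.
So R is not a preorder.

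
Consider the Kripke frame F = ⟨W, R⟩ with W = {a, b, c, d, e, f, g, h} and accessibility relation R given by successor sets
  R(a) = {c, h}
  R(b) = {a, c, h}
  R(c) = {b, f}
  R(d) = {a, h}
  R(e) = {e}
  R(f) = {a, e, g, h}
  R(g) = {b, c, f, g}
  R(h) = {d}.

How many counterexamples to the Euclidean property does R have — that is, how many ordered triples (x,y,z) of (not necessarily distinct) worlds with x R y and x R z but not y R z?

Enumerating: (a,c,c), (a,c,h), (a,h,c), (a,h,h), (b,a,a), (b,c,a), (b,c,c), (b,c,h), (b,h,a), (b,h,c), (b,h,h), (c,b,b), … and 28 more.
Total: 40.

40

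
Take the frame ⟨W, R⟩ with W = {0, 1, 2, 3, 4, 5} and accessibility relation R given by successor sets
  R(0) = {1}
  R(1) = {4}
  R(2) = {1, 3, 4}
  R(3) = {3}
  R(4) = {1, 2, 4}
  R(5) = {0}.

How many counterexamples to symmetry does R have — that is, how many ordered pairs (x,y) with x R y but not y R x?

Enumerating: (0,1), (2,1), (2,3), (5,0).

4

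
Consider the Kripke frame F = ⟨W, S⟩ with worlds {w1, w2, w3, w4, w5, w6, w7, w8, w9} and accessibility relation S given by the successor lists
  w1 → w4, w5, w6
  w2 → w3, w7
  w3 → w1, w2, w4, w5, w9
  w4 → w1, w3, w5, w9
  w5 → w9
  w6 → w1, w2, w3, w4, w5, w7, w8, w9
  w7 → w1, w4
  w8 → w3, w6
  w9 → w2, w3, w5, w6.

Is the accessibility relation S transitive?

No

Transitive: no — w1 S w4 and w4 S w3, but not w1 S w3.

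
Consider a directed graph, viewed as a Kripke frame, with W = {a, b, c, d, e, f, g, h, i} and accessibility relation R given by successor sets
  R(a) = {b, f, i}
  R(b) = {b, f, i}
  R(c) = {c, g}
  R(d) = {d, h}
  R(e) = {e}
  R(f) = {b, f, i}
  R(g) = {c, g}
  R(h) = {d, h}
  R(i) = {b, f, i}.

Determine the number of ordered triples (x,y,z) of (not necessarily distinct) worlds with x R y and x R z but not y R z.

R is Euclidean; there are no such tuples.

0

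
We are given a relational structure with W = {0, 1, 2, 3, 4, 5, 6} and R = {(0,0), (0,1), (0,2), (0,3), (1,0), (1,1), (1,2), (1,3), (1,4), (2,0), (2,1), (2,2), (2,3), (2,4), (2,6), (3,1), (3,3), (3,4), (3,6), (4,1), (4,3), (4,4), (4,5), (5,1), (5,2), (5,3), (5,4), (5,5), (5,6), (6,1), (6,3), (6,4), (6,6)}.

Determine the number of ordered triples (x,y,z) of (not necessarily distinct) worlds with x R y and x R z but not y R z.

Enumerating: (0,3,0), (0,3,2), (1,0,4), (1,3,0), (1,3,2), (1,4,0), (1,4,2), (2,0,4), (2,0,6), (2,1,6), (2,3,0), (2,3,2), … and 20 more.
Total: 32.

32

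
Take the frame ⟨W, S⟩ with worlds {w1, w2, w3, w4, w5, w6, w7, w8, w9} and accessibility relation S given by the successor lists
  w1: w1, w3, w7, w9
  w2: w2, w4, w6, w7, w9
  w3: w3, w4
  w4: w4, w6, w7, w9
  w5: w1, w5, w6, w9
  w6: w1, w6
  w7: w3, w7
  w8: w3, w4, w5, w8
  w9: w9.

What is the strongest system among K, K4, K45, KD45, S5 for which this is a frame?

Transitive (axiom 4): no — w1 S w3 and w3 S w4, but not w1 S w4.
Euclidean (axiom 5): no — w1 S w3 and w1 S w7, but not w3 S w7.
Serial (axiom D): yes — every world has a successor (e.g. w1 S w1).
Reflexive (axiom T): yes — every world is S-related to itself.
So F validates K; K4 would additionally require S to be transitive. The strongest is K.

K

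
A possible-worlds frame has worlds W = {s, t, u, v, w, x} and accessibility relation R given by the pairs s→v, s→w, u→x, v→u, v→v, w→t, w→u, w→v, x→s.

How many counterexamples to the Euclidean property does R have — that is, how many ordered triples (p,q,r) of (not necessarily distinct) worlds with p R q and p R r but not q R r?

13

Enumerating: (s,v,w), (s,w,w), (u,x,x), (v,u,u), (v,u,v), (w,t,t), (w,t,u), (w,t,v), (w,u,t), (w,u,u), (w,u,v), (w,v,t), (x,s,s).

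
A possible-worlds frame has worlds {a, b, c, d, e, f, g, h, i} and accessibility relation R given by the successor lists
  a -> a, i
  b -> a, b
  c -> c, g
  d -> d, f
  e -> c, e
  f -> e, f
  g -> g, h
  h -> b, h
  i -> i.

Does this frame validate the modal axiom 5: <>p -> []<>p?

No

Axiom 5 corresponds to the accessibility relation being Euclidean.
Euclidean: no — a R i and a R a, but not i R a.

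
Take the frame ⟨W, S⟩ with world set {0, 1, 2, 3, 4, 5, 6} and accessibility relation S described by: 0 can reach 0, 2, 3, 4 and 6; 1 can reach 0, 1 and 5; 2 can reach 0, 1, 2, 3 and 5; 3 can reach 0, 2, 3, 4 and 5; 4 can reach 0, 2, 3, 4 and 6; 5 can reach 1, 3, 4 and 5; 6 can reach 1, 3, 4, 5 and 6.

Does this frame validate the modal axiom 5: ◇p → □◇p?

No

Axiom 5 corresponds to the accessibility relation being Euclidean.
Euclidean: no — 0 S 2 and 0 S 4, but not 2 S 4.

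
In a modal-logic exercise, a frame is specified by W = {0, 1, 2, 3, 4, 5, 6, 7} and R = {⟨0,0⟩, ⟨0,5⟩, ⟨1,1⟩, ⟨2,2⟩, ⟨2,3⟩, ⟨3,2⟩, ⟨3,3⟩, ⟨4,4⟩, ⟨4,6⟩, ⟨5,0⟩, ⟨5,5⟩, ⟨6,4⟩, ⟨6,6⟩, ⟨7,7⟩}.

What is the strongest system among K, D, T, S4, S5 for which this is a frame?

Serial (axiom D): yes — every world has a successor (e.g. 0 R 0).
Reflexive (axiom T): yes — every world is R-related to itself.
Transitive (axiom 4): yes — every two-step R-path is closed by a direct edge.
Euclidean (axiom 5): yes — any two successors of a common world are R-related.
So F validates K, D, T, S4, S5. The strongest is S5.

S5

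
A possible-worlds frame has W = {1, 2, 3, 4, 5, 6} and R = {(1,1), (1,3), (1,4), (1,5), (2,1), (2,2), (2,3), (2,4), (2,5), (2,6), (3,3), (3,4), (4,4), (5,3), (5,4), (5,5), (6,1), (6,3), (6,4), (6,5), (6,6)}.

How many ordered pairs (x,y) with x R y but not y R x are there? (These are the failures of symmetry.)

Enumerating: (1,3), (1,4), (1,5), (2,1), (2,3), (2,4), (2,5), (2,6), (3,4), (5,3), (5,4), (6,1), (6,3), (6,4), (6,5).

15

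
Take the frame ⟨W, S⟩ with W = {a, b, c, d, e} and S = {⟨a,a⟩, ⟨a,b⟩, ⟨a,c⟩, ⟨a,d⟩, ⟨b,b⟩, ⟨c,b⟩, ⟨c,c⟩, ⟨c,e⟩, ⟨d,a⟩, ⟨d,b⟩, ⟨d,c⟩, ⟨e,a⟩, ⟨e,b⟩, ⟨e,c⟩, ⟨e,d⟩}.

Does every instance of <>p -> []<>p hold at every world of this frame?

No

The schema 5 characterises exactly the Euclidean frames.
Euclidean: no — a S b and a S c, but not b S c.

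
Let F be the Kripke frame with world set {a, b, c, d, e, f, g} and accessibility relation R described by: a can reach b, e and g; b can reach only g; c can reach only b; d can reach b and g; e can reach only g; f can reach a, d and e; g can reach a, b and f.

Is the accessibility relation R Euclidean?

Euclidean: no — a R b and a R e, but not b R e.

No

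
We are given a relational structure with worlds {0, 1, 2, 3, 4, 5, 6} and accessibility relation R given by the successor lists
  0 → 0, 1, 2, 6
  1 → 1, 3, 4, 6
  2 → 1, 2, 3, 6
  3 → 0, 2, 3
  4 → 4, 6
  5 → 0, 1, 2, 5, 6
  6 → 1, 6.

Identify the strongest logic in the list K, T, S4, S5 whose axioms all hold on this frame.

Reflexive (axiom T): yes — every world is R-related to itself.
Transitive (axiom 4): no — 0 R 1 and 1 R 3, but not 0 R 3.
Euclidean (axiom 5): no — 0 R 1 and 0 R 2, but not 1 R 2.
So F validates K, T; S4 would additionally require R to be transitive. The strongest is T.

T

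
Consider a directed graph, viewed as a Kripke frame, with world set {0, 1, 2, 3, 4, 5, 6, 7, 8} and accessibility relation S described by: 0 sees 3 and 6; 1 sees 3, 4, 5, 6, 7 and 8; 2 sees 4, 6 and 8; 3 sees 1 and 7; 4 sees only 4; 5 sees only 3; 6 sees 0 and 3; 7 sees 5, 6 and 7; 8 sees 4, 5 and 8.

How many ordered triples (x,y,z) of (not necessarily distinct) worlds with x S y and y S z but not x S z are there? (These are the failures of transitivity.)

24

Enumerating: (0,3,1), (0,3,7), (0,6,0), (1,3,1), (1,6,0), (2,6,0), (2,6,3), (2,8,5), (3,1,3), (3,1,4), (3,1,5), (3,1,6), … and 12 more.
Total: 24.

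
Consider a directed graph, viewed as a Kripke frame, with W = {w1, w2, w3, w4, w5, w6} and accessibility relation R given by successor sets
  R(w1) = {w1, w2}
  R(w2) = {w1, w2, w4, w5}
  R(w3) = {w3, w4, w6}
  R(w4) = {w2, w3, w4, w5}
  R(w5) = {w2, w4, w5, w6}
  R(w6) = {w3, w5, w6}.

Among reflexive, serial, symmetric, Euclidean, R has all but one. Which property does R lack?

Reflexive: yes — every world is R-related to itself.
Serial: yes — every world has a successor (e.g. w1 R w1).
Symmetric: yes — every pair in R has its reverse in R.
Euclidean: no — w2 R w1 and w2 R w4, but not w1 R w4.
Only Euclidean fails.

Euclidean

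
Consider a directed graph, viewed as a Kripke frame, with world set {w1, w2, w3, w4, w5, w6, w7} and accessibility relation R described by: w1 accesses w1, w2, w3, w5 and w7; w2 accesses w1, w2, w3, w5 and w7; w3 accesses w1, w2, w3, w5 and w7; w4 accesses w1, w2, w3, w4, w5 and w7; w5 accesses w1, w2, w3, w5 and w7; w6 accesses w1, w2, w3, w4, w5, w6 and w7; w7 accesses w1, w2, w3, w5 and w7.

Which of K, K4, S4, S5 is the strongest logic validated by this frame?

S4

Transitive (axiom 4): yes — every two-step R-path is closed by a direct edge.
Reflexive (axiom T): yes — every world is R-related to itself.
Euclidean (axiom 5): no — w6 R w1 and w6 R w4, but not w1 R w4.
So F validates K, K4, S4; S5 would additionally require R to be Euclidean. The strongest is S4.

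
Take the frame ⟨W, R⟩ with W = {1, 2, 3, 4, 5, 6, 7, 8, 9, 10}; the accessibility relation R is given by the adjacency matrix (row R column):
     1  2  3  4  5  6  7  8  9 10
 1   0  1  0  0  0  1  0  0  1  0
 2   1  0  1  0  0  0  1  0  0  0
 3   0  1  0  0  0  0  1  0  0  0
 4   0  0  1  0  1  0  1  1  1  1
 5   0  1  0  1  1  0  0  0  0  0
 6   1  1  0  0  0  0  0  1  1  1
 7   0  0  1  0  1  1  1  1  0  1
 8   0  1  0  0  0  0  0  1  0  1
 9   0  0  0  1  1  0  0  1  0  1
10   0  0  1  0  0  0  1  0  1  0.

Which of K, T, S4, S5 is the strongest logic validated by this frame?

Reflexive (axiom T): no — 1 is not related to itself.
Transitive (axiom 4): no — 1 R 2 and 2 R 3, but not 1 R 3.
Euclidean (axiom 5): no — 1 R 2 and 1 R 6, but not 2 R 6.
So F validates K; T would additionally require R to be reflexive. The strongest is K.

K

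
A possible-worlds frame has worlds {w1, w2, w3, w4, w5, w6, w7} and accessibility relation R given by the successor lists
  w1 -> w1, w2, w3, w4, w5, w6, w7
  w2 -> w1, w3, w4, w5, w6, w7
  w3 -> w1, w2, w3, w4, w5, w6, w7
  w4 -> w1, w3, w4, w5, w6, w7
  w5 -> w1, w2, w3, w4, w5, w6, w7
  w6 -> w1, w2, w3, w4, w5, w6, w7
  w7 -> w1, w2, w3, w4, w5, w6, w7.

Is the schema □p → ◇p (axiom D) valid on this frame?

Yes

By correspondence theory, D is valid on a frame iff R is serial.
Serial: yes — every world has a successor (e.g. w1 R w1).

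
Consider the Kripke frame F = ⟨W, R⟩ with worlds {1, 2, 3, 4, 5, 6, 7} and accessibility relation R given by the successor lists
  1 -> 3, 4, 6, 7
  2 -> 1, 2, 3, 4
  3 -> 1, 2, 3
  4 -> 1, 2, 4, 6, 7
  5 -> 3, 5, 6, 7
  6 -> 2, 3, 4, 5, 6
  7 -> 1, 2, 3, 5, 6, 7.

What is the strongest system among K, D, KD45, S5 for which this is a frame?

D

Serial (axiom D): yes — every world has a successor (e.g. 1 R 3).
Euclidean (axiom 5): no — 1 R 3 and 1 R 4, but not 3 R 4.
Transitive (axiom 4): no — 1 R 3 and 3 R 2, but not 1 R 2.
Reflexive (axiom T): no — 1 is not related to itself.
So F validates K, D; KD45 would additionally require R to be Euclidean and transitive. The strongest is D.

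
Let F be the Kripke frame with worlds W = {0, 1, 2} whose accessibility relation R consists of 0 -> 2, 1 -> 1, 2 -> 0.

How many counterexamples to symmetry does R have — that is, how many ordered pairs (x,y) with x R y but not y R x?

0

R is symmetric; there are no such tuples.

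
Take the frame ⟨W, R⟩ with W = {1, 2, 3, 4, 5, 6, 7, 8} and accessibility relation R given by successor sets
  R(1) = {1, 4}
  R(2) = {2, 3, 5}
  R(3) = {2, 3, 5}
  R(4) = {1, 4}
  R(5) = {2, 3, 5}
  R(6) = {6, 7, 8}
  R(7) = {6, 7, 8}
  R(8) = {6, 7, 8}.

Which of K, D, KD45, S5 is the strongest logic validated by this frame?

Serial (axiom D): yes — every world has a successor (e.g. 1 R 1).
Euclidean (axiom 5): yes — any two successors of a common world are R-related.
Transitive (axiom 4): yes — every two-step R-path is closed by a direct edge.
Reflexive (axiom T): yes — every world is R-related to itself.
So F validates K, D, KD45, S5. The strongest is S5.

S5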